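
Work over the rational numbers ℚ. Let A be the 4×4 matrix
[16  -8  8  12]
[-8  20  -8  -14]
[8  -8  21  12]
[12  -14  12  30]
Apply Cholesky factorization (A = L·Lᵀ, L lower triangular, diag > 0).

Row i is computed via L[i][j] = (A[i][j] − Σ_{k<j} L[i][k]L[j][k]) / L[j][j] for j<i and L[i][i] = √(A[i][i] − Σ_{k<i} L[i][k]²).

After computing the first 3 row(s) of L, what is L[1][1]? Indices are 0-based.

L[1][1] = 4

Step 1: L[0][0] = √(16) = 4.
  L[1][0] = (-8) / L[0][0] = -2.
Step 2: L[1][1] = √(16) = 4.
  L[2][0] = (8) / L[0][0] = 2.
  L[2][1] = (-4) / L[1][1] = -1.
Step 3: L[2][2] = √(16) = 4.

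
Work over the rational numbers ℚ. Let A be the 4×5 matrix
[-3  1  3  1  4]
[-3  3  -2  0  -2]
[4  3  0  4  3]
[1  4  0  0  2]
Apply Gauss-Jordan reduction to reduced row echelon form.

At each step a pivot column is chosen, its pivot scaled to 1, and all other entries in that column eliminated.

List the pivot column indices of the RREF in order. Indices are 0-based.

pivot columns: 0, 1, 2, 3

[1] R0 /= -3  ⇒  (1, -1/3, -1, -1/3, -4/3)
     R1 -= -3·R0  ⇒  (0, 2, -5, -1, -6)
     R2 -= 4·R0  ⇒  (0, 13/3, 4, 16/3, 25/3)
     R3 -= 1·R0  ⇒  (0, 13/3, 1, 1/3, 10/3)
[2] R1 /= 2  ⇒  (0, 1, -5/2, -1/2, -3)
     R0 -= -1/3·R1  ⇒  (1, 0, -11/6, -1/2, -7/3)
     R2 -= 13/3·R1  ⇒  (0, 0, 89/6, 15/2, 64/3)
     R3 -= 13/3·R1  ⇒  (0, 0, 71/6, 5/2, 49/3)
[3] R2 /= 89/6  ⇒  (0, 0, 1, 45/89, 128/89)
     R0 -= -11/6·R2  ⇒  (1, 0, 0, 38/89, 27/89)
     R1 -= -5/2·R2  ⇒  (0, 1, 0, 68/89, 53/89)
     R3 -= 71/6·R2  ⇒  (0, 0, 0, -310/89, -61/89)
[4] R3 /= -310/89  ⇒  (0, 0, 0, 1, 61/310)
     R0 -= 38/89·R3  ⇒  (1, 0, 0, 0, 34/155)
     R1 -= 68/89·R3  ⇒  (0, 1, 0, 0, 69/155)
     R2 -= 45/89·R3  ⇒  (0, 0, 1, 0, 83/62)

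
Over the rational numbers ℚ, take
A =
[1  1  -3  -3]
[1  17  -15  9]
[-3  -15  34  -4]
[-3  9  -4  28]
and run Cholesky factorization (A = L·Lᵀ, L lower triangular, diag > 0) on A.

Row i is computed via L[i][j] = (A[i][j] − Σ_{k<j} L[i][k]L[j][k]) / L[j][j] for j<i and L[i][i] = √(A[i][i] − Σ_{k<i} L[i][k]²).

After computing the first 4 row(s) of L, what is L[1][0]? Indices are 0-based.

Step 1: L[0][0] = √(1) = 1.
  L[1][0] = (1) / L[0][0] = 1.
Step 2: L[1][1] = √(16) = 4.
  L[2][0] = (-3) / L[0][0] = -3.
  L[2][1] = (-12) / L[1][1] = -3.
Step 3: L[2][2] = √(16) = 4.
  L[3][0] = (-3) / L[0][0] = -3.
  L[3][1] = (12) / L[1][1] = 3.
  L[3][2] = (-4) / L[2][2] = -1.
Step 4: L[3][3] = √(9) = 3.

L[1][0] = 1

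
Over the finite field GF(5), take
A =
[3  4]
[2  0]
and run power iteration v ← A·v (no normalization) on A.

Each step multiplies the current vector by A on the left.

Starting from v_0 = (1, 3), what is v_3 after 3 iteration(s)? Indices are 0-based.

v_3 = (4, 1)

v_0 = (1, 3).
v_1 = A·v_0 = (0, 2).
v_2 = A·v_1 = (3, 0).
v_3 = A·v_2 = (4, 1).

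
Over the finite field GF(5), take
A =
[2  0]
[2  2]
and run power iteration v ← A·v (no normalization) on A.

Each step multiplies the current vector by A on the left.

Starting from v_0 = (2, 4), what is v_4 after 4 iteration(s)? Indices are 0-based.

v_0 = (2, 4).
v_1 = A·v_0 = (4, 2).
v_2 = A·v_1 = (3, 2).
v_3 = A·v_2 = (1, 0).
v_4 = A·v_3 = (2, 2).

v_4 = (2, 2)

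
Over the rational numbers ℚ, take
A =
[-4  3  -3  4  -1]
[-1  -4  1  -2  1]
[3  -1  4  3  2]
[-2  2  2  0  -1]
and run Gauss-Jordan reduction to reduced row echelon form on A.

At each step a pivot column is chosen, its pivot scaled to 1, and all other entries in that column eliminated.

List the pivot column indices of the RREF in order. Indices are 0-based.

pivot columns: 0, 1, 2, 3

step 1: normalize row 0 (÷-4) = (1, -3/4, 3/4, -1, 1/4)
  row 1: subtract -1×row0 = (0, -19/4, 7/4, -3, 5/4)
  row 2: subtract 3×row0 = (0, 5/4, 7/4, 6, 5/4)
  row 3: subtract -2×row0 = (0, 1/2, 7/2, -2, -1/2)
step 2: normalize row 1 (÷-19/4) = (0, 1, -7/19, 12/19, -5/19)
  row 0: subtract -3/4×row1 = (1, 0, 9/19, -10/19, 1/19)
  row 2: subtract 5/4×row1 = (0, 0, 42/19, 99/19, 30/19)
  row 3: subtract 1/2×row1 = (0, 0, 70/19, -44/19, -7/19)
step 3: normalize row 2 (÷42/19) = (0, 0, 1, 33/14, 5/7)
  row 0: subtract 9/19×row2 = (1, 0, 0, -23/14, -2/7)
  row 1: subtract -7/19×row2 = (0, 1, 0, 3/2, 0)
  row 3: subtract 70/19×row2 = (0, 0, 0, -11, -3)
step 4: normalize row 3 (÷-11) = (0, 0, 0, 1, 3/11)
  row 0: subtract -23/14×row3 = (1, 0, 0, 0, 25/154)
  row 1: subtract 3/2×row3 = (0, 1, 0, 0, -9/22)
  row 2: subtract 33/14×row3 = (0, 0, 1, 0, 1/14)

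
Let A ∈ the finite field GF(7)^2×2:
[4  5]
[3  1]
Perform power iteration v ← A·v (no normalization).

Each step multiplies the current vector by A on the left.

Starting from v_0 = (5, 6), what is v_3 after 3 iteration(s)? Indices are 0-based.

v_3 = (3, 1)

v_0 = (5, 6).
v_1 = A·v_0 = (1, 0).
v_2 = A·v_1 = (4, 3).
v_3 = A·v_2 = (3, 1).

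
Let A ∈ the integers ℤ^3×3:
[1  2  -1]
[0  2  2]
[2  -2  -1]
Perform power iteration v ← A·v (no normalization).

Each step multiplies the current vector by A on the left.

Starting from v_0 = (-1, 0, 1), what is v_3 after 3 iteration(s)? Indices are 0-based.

v_3 = (6, -14, 19)

v_0 = (-1, 0, 1).
v_1 = A·v_0 = (-2, 2, -3).
v_2 = A·v_1 = (5, -2, -5).
v_3 = A·v_2 = (6, -14, 19).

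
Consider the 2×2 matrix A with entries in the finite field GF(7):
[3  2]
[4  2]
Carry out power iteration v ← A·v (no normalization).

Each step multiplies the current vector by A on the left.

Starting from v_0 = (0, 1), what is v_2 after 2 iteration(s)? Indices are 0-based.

v_0 = (0, 1).
v_1 = A·v_0 = (2, 2).
v_2 = A·v_1 = (3, 5).

v_2 = (3, 5)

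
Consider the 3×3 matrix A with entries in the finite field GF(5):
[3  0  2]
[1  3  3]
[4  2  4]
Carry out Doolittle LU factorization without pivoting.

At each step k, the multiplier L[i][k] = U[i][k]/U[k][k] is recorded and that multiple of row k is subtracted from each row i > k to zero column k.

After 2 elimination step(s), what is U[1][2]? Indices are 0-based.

U[1][2] = 4

k=0: U[0][0]=3
  eliminate (1,0): mult=2, new row 1: (0, 3, 4); set L[1][0]=2
  eliminate (2,0): mult=3, new row 2: (0, 2, 3); set L[2][0]=3
k=1: U[1][1]=3
  eliminate (2,1): mult=4, new row 2: (0, 0, 2); set L[2][1]=4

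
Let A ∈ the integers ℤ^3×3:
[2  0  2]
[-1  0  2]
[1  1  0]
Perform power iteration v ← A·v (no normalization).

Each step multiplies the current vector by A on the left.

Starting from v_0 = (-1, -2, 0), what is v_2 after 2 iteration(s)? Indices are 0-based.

v_2 = (-10, -4, -1)

v_0 = (-1, -2, 0).
v_1 = A·v_0 = (-2, 1, -3).
v_2 = A·v_1 = (-10, -4, -1).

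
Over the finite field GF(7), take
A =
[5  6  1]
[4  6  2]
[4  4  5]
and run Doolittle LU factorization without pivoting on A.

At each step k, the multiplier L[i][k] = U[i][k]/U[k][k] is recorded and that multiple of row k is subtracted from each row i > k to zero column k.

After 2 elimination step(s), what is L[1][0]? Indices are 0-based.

L[1][0] = 5

Step 1: pivot at (0,0) is 5.
  row1 ← row1 − (5)·row0  ⇒  L[1][0]=5, U row1=(0, 4, 4)
  row2 ← row2 − (5)·row0  ⇒  L[2][0]=5, U row2=(0, 2, 0)
Step 2: pivot at (1,1) is 4.
  row2 ← row2 − (4)·row1  ⇒  L[2][1]=4, U row2=(0, 0, 5)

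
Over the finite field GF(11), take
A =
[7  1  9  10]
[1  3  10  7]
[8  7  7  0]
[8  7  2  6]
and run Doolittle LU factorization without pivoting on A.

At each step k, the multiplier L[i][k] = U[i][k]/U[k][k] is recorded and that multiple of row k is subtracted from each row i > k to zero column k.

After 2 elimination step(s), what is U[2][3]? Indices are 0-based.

U[2][3] = 3

Step 1: pivot at (0,0) is 7.
  row1 ← row1 − (8)·row0  ⇒  L[1][0]=8, U row1=(0, 6, 4, 4)
  row2 ← row2 − (9)·row0  ⇒  L[2][0]=9, U row2=(0, 9, 3, 9)
  row3 ← row3 − (9)·row0  ⇒  L[3][0]=9, U row3=(0, 9, 9, 4)
Step 2: pivot at (1,1) is 6.
  row2 ← row2 − (7)·row1  ⇒  L[2][1]=7, U row2=(0, 0, 8, 3)
  row3 ← row3 − (7)·row1  ⇒  L[3][1]=7, U row3=(0, 0, 3, 9)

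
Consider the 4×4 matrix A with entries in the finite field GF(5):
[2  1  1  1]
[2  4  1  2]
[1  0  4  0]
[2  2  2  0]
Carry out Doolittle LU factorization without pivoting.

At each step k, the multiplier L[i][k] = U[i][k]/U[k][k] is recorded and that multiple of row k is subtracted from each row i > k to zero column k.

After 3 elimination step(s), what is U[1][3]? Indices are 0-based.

U[1][3] = 1

Step 1: pivot at (0,0) is 2.
  row1 ← row1 − (1)·row0  ⇒  L[1][0]=1, U row1=(0, 3, 0, 1)
  row2 ← row2 − (3)·row0  ⇒  L[2][0]=3, U row2=(0, 2, 1, 2)
  row3 ← row3 − (1)·row0  ⇒  L[3][0]=1, U row3=(0, 1, 1, 4)
Step 2: pivot at (1,1) is 3.
  row2 ← row2 − (4)·row1  ⇒  L[2][1]=4, U row2=(0, 0, 1, 3)
  row3 ← row3 − (2)·row1  ⇒  L[3][1]=2, U row3=(0, 0, 1, 2)
Step 3: pivot at (2,2) is 1.
  row3 ← row3 − (1)·row2  ⇒  L[3][2]=1, U row3=(0, 0, 0, 4)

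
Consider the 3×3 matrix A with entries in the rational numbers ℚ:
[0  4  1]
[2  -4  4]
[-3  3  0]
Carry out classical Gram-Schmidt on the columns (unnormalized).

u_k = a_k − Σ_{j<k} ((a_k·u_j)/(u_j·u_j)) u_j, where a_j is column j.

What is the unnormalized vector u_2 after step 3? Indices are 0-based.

u_2 = (81/61, 162/61, 108/61)

Step 1: u_0 = a_0 = (0, 2, -3).
Step 2: u_1 = a_1 − (-17/13)·u_0 = (4, -18/13, -12/13).
Step 3: u_2 = a_2 − (8/13)·u_0 − (-5/61)·u_1 = (81/61, 162/61, 108/61).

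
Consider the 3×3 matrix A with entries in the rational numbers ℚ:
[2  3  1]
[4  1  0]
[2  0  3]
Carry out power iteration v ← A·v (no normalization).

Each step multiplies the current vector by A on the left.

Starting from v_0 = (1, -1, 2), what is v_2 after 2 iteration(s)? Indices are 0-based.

v_0 = (1, -1, 2).
v_1 = A·v_0 = (1, 3, 8).
v_2 = A·v_1 = (19, 7, 26).

v_2 = (19, 7, 26)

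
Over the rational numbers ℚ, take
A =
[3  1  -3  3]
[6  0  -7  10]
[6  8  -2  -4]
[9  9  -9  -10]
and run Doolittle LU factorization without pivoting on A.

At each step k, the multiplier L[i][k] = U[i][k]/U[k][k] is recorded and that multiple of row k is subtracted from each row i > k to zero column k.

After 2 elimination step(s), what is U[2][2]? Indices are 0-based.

Step 1: pivot at (0,0) is 3.
  row1 ← row1 − (2)·row0  ⇒  L[1][0]=2, U row1=(0, -2, -1, 4)
  row2 ← row2 − (2)·row0  ⇒  L[2][0]=2, U row2=(0, 6, 4, -10)
  row3 ← row3 − (3)·row0  ⇒  L[3][0]=3, U row3=(0, 6, 0, -19)
Step 2: pivot at (1,1) is -2.
  row2 ← row2 − (-3)·row1  ⇒  L[2][1]=-3, U row2=(0, 0, 1, 2)
  row3 ← row3 − (-3)·row1  ⇒  L[3][1]=-3, U row3=(0, 0, -3, -7)

U[2][2] = 1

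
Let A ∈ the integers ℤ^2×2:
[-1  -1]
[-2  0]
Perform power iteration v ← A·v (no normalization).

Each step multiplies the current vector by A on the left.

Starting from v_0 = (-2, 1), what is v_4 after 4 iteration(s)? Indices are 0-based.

v_4 = (-17, -14)

v_0 = (-2, 1).
v_1 = A·v_0 = (1, 4).
v_2 = A·v_1 = (-5, -2).
v_3 = A·v_2 = (7, 10).
v_4 = A·v_3 = (-17, -14).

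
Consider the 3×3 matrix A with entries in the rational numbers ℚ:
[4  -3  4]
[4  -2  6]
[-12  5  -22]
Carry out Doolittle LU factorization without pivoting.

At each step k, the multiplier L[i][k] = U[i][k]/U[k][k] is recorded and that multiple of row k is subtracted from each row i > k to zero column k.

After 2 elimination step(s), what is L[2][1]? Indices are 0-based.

[col 0] pivot 4
  R1 -= 1*R0 → (0, 1, 2)  (L[1][0] := 1)
  R2 -= -3*R0 → (0, -4, -10)  (L[2][0] := -3)
[col 1] pivot 1
  R2 -= -4*R1 → (0, 0, -2)  (L[2][1] := -4)

L[2][1] = -4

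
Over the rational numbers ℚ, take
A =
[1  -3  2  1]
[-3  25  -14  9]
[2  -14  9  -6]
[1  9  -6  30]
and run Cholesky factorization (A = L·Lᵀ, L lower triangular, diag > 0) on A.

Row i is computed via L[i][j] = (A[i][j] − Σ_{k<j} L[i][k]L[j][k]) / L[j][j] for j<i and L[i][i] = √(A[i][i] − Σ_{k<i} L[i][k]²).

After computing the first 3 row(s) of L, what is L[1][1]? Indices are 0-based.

L[1][1] = 4

Step 1: L[0][0] = √(1) = 1.
  L[1][0] = (-3) / L[0][0] = -3.
Step 2: L[1][1] = √(16) = 4.
  L[2][0] = (2) / L[0][0] = 2.
  L[2][1] = (-8) / L[1][1] = -2.
Step 3: L[2][2] = √(1) = 1.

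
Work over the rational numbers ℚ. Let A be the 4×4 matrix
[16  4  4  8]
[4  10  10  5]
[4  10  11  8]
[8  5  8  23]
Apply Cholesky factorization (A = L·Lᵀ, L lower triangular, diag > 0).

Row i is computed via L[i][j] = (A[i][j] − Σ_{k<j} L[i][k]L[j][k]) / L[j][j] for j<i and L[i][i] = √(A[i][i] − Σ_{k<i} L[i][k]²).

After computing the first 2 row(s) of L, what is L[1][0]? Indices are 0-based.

L[1][0] = 1

Step 1: L[0][0] = √(16) = 4.
  L[1][0] = (4) / L[0][0] = 1.
Step 2: L[1][1] = √(9) = 3.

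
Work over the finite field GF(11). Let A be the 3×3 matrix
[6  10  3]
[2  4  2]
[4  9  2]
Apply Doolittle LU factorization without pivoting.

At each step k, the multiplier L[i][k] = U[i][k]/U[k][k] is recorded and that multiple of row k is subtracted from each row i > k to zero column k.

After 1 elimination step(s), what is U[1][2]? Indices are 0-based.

U[1][2] = 1

k=0: U[0][0]=6
  eliminate (1,0): mult=4, new row 1: (0, 8, 1); set L[1][0]=4
  eliminate (2,0): mult=8, new row 2: (0, 6, 0); set L[2][0]=8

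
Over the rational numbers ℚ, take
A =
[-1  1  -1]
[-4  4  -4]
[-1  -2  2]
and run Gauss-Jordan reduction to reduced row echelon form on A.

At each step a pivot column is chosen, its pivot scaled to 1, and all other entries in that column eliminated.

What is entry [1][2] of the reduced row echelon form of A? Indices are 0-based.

M[1][2] = -1

[1] R0 /= -1  ⇒  (1, -1, 1)
     R1 -= -4·R0  ⇒  (0, 0, 0)
     R2 -= -1·R0  ⇒  (0, -3, 3)
[2] R1 <-> R2
[2] R1 /= -3  ⇒  (0, 1, -1)
     R0 -= -1·R1  ⇒  (1, 0, 0)
column 2 empty below row 2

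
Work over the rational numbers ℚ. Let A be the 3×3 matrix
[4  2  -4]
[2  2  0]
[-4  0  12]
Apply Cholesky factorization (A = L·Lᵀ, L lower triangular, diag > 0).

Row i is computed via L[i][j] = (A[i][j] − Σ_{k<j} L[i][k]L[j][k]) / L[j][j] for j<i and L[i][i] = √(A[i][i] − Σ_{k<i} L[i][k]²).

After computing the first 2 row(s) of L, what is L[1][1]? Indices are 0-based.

L[1][1] = 1

Step 1: L[0][0] = √(4) = 2.
  L[1][0] = (2) / L[0][0] = 1.
Step 2: L[1][1] = √(1) = 1.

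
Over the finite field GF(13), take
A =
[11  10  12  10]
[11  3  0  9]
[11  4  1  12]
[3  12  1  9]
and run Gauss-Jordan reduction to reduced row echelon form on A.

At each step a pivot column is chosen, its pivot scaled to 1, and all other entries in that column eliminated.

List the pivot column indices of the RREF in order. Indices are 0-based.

step 1: normalize row 0 (÷11) = (1, 8, 7, 8)
  row 1: subtract 11×row0 = (0, 6, 1, 12)
  row 2: subtract 11×row0 = (0, 7, 2, 2)
  row 3: subtract 3×row0 = (0, 1, 6, 11)
step 2: normalize row 1 (÷6) = (0, 1, 11, 2)
  row 0: subtract 8×row1 = (1, 0, 10, 5)
  row 2: subtract 7×row1 = (0, 0, 3, 1)
  row 3: subtract 1×row1 = (0, 0, 8, 9)
step 3: normalize row 2 (÷3) = (0, 0, 1, 9)
  row 0: subtract 10×row2 = (1, 0, 0, 6)
  row 1: subtract 11×row2 = (0, 1, 0, 7)
  row 3: subtract 8×row2 = (0, 0, 0, 2)
step 4: normalize row 3 (÷2) = (0, 0, 0, 1)
  row 0: subtract 6×row3 = (1, 0, 0, 0)
  row 1: subtract 7×row3 = (0, 1, 0, 0)
  row 2: subtract 9×row3 = (0, 0, 1, 0)

pivot columns: 0, 1, 2, 3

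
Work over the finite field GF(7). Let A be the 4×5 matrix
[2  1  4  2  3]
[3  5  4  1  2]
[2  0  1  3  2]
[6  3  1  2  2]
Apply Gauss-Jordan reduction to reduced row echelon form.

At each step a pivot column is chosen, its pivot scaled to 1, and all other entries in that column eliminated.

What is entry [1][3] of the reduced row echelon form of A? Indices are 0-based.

step 1: normalize row 0 (÷2) = (1, 4, 2, 1, 5)
  row 1: subtract 3×row0 = (0, 0, 5, 5, 1)
  row 2: subtract 2×row0 = (0, 6, 4, 1, 6)
  row 3: subtract 6×row0 = (0, 0, 3, 3, 0)
step 2: exchange rows 1,2
step 2: normalize row 1 (÷6) = (0, 1, 3, 6, 1)
  row 0: subtract 4×row1 = (1, 0, 4, 5, 1)
step 3: normalize row 2 (÷5) = (0, 0, 1, 1, 3)
  row 0: subtract 4×row2 = (1, 0, 0, 1, 3)
  row 1: subtract 3×row2 = (0, 1, 0, 3, 6)
  row 3: subtract 3×row2 = (0, 0, 0, 0, 5)
skip col 3 (zero from row 3)
step 4: normalize row 3 (÷5) = (0, 0, 0, 0, 1)
  row 0: subtract 3×row3 = (1, 0, 0, 1, 0)
  row 1: subtract 6×row3 = (0, 1, 0, 3, 0)
  row 2: subtract 3×row3 = (0, 0, 1, 1, 0)

M[1][3] = 3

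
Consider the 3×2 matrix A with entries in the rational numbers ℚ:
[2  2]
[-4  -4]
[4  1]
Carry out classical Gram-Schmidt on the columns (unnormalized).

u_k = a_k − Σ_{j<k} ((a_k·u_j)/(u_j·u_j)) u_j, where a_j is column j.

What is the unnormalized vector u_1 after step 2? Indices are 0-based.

u_1 = (2/3, -4/3, -5/3)

Step 1: u_0 = a_0 = (2, -4, 4).
Step 2: u_1 = a_1 − (2/3)·u_0 = (2/3, -4/3, -5/3).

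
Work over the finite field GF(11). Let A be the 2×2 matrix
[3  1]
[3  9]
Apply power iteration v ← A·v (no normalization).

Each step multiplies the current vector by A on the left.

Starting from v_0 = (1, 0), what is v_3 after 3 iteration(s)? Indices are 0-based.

v_3 = (6, 8)

v_0 = (1, 0).
v_1 = A·v_0 = (3, 3).
v_2 = A·v_1 = (1, 3).
v_3 = A·v_2 = (6, 8).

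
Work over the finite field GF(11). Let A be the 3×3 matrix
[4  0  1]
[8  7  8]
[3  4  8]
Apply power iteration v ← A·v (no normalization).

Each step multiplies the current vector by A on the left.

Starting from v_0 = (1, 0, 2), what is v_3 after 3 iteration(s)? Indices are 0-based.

v_0 = (1, 0, 2).
v_1 = A·v_0 = (6, 2, 8).
v_2 = A·v_1 = (10, 5, 2).
v_3 = A·v_2 = (9, 10, 0).

v_3 = (9, 10, 0)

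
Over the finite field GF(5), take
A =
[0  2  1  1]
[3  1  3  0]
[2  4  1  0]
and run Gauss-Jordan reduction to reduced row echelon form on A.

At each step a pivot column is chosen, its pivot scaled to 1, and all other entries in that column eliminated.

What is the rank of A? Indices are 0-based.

step 1: exchange rows 0,1
step 1: normalize row 0 (÷3) = (1, 2, 1, 0)
  row 2: subtract 2×row0 = (0, 0, 4, 0)
step 2: normalize row 1 (÷2) = (0, 1, 3, 3)
  row 0: subtract 2×row1 = (1, 0, 0, 4)
step 3: normalize row 2 (÷4) = (0, 0, 1, 0)
  row 1: subtract 3×row2 = (0, 1, 0, 3)

rank = 3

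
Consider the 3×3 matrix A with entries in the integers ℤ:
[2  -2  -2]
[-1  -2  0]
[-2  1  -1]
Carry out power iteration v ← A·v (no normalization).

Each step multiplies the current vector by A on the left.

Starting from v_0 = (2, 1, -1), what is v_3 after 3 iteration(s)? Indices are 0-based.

v_3 = (52, -28, -26)

v_0 = (2, 1, -1).
v_1 = A·v_0 = (4, -4, -2).
v_2 = A·v_1 = (20, 4, -10).
v_3 = A·v_2 = (52, -28, -26).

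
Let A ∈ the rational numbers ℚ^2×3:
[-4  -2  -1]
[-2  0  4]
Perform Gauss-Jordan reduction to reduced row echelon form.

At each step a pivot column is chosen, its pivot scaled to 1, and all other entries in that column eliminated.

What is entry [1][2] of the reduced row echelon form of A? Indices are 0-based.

M[1][2] = 9/2

step 1: normalize row 0 (÷-4) = (1, 1/2, 1/4)
  row 1: subtract -2×row0 = (0, 1, 9/2)
step 2: normalize row 1 (÷1) = (0, 1, 9/2)
  row 0: subtract 1/2×row1 = (1, 0, -2)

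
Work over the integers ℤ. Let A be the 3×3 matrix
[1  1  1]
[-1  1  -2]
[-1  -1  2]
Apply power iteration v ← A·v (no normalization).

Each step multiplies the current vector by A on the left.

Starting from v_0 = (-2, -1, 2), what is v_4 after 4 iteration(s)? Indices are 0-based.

v_4 = (-1, -158, 148)

v_0 = (-2, -1, 2).
v_1 = A·v_0 = (-1, -3, 7).
v_2 = A·v_1 = (3, -16, 18).
v_3 = A·v_2 = (5, -55, 49).
v_4 = A·v_3 = (-1, -158, 148).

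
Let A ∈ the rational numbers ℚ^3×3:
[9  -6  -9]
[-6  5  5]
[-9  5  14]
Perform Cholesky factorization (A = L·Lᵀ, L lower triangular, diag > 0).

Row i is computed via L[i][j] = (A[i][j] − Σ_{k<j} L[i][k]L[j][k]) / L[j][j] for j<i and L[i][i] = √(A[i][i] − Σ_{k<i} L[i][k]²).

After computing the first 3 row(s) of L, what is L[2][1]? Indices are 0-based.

Step 1: L[0][0] = √(9) = 3.
  L[1][0] = (-6) / L[0][0] = -2.
Step 2: L[1][1] = √(1) = 1.
  L[2][0] = (-9) / L[0][0] = -3.
  L[2][1] = (-1) / L[1][1] = -1.
Step 3: L[2][2] = √(4) = 2.

L[2][1] = -1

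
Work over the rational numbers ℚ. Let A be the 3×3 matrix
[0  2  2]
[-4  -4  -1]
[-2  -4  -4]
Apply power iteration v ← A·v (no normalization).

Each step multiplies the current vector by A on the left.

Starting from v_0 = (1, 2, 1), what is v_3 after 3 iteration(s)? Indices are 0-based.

v_0 = (1, 2, 1).
v_1 = A·v_0 = (6, -13, -14).
v_2 = A·v_1 = (-54, 42, 96).
v_3 = A·v_2 = (276, -48, -444).

v_3 = (276, -48, -444)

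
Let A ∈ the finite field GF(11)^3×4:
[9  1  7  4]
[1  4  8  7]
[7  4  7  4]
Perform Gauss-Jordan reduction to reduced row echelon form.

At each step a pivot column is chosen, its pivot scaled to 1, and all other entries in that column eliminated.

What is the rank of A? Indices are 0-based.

[1] R0 /= 9  ⇒  (1, 5, 2, 9)
     R1 -= 1·R0  ⇒  (0, 10, 6, 9)
     R2 -= 7·R0  ⇒  (0, 2, 4, 7)
[2] R1 /= 10  ⇒  (0, 1, 5, 2)
     R0 -= 5·R1  ⇒  (1, 0, 10, 10)
     R2 -= 2·R1  ⇒  (0, 0, 5, 3)
[3] R2 /= 5  ⇒  (0, 0, 1, 5)
     R0 -= 10·R2  ⇒  (1, 0, 0, 4)
     R1 -= 5·R2  ⇒  (0, 1, 0, 10)

rank = 3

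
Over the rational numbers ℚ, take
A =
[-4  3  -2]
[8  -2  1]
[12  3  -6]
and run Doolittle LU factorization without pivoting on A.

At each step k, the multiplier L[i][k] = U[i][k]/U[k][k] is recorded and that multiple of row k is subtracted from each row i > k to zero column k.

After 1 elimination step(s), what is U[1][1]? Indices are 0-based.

U[1][1] = 4

Step 1: pivot at (0,0) is -4.
  row1 ← row1 − (-2)·row0  ⇒  L[1][0]=-2, U row1=(0, 4, -3)
  row2 ← row2 − (-3)·row0  ⇒  L[2][0]=-3, U row2=(0, 12, -12)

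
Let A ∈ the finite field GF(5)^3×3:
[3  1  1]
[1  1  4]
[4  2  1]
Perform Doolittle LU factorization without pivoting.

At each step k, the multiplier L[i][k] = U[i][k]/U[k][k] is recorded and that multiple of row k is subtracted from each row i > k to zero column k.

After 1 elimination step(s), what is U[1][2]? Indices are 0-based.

Step 1: pivot at (0,0) is 3.
  row1 ← row1 − (2)·row0  ⇒  L[1][0]=2, U row1=(0, 4, 2)
  row2 ← row2 − (3)·row0  ⇒  L[2][0]=3, U row2=(0, 4, 3)

U[1][2] = 2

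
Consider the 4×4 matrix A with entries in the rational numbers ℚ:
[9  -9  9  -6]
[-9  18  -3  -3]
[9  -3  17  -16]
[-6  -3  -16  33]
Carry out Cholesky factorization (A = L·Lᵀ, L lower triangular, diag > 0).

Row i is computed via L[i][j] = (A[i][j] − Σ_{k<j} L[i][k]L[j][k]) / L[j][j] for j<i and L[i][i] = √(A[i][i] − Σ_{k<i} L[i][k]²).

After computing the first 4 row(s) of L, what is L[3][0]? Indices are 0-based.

L[3][0] = -2

Step 1: L[0][0] = √(9) = 3.
  L[1][0] = (-9) / L[0][0] = -3.
Step 2: L[1][1] = √(9) = 3.
  L[2][0] = (9) / L[0][0] = 3.
  L[2][1] = (6) / L[1][1] = 2.
Step 3: L[2][2] = √(4) = 2.
  L[3][0] = (-6) / L[0][0] = -2.
  L[3][1] = (-9) / L[1][1] = -3.
  L[3][2] = (-4) / L[2][2] = -2.
Step 4: L[3][3] = √(16) = 4.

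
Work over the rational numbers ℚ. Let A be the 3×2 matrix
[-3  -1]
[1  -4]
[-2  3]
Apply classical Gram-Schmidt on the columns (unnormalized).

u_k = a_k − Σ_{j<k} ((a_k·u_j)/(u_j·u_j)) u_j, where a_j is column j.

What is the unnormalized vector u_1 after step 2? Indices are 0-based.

Step 1: u_0 = a_0 = (-3, 1, -2).
Step 2: u_1 = a_1 − (-1/2)·u_0 = (-5/2, -7/2, 2).

u_1 = (-5/2, -7/2, 2)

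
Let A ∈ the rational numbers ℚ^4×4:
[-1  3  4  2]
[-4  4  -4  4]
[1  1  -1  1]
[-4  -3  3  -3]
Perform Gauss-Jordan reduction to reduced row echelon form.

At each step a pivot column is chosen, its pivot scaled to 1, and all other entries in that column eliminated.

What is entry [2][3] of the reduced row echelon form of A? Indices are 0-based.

step 1: normalize row 0 (÷-1) = (1, -3, -4, -2)
  row 1: subtract -4×row0 = (0, -8, -20, -4)
  row 2: subtract 1×row0 = (0, 4, 3, 3)
  row 3: subtract -4×row0 = (0, -15, -13, -11)
step 2: normalize row 1 (÷-8) = (0, 1, 5/2, 1/2)
  row 0: subtract -3×row1 = (1, 0, 7/2, -1/2)
  row 2: subtract 4×row1 = (0, 0, -7, 1)
  row 3: subtract -15×row1 = (0, 0, 49/2, -7/2)
step 3: normalize row 2 (÷-7) = (0, 0, 1, -1/7)
  row 0: subtract 7/2×row2 = (1, 0, 0, 0)
  row 1: subtract 5/2×row2 = (0, 1, 0, 6/7)
  row 3: subtract 49/2×row2 = (0, 0, 0, 0)
skip col 3 (zero from row 3)

M[2][3] = -1/7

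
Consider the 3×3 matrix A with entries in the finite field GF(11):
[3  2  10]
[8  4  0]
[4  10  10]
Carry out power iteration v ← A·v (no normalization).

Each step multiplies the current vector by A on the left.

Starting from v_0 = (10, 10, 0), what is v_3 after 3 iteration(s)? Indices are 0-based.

v_0 = (10, 10, 0).
v_1 = A·v_0 = (6, 10, 8).
v_2 = A·v_1 = (8, 0, 6).
v_3 = A·v_2 = (7, 9, 4).

v_3 = (7, 9, 4)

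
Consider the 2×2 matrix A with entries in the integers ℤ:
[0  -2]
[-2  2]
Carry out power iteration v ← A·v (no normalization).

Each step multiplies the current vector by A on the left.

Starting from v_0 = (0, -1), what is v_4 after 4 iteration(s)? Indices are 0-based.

v_0 = (0, -1).
v_1 = A·v_0 = (2, -2).
v_2 = A·v_1 = (4, -8).
v_3 = A·v_2 = (16, -24).
v_4 = A·v_3 = (48, -80).

v_4 = (48, -80)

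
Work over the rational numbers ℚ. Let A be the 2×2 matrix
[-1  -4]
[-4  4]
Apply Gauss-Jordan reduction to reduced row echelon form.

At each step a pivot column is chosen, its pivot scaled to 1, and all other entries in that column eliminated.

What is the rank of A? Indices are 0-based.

rank = 2

pivot(0,0)=-1: scale R0 → (1, 4)
  clear (1,0): R1 −= (-4)R0 → (0, 20)
pivot(1,1)=20: scale R1 → (0, 1)
  clear (0,1): R0 −= (4)R1 → (1, 0)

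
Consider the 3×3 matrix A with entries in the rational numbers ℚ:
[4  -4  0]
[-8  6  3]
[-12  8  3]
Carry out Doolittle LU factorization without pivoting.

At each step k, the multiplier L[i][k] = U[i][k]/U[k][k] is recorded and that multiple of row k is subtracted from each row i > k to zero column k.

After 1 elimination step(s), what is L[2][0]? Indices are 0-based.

L[2][0] = -3

Step 1: pivot at (0,0) is 4.
  row1 ← row1 − (-2)·row0  ⇒  L[1][0]=-2, U row1=(0, -2, 3)
  row2 ← row2 − (-3)·row0  ⇒  L[2][0]=-3, U row2=(0, -4, 3)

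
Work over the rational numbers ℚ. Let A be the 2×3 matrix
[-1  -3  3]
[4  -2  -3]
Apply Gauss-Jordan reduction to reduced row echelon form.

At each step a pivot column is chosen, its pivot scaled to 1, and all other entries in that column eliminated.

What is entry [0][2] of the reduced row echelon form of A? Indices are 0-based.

M[0][2] = -15/14

step 1: normalize row 0 (÷-1) = (1, 3, -3)
  row 1: subtract 4×row0 = (0, -14, 9)
step 2: normalize row 1 (÷-14) = (0, 1, -9/14)
  row 0: subtract 3×row1 = (1, 0, -15/14)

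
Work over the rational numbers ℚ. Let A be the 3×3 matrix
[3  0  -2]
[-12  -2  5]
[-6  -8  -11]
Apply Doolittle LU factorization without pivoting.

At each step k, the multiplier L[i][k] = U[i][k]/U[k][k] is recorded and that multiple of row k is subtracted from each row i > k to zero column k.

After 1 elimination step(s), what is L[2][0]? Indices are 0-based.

L[2][0] = -2

k=0: U[0][0]=3
  eliminate (1,0): mult=-4, new row 1: (0, -2, -3); set L[1][0]=-4
  eliminate (2,0): mult=-2, new row 2: (0, -8, -15); set L[2][0]=-2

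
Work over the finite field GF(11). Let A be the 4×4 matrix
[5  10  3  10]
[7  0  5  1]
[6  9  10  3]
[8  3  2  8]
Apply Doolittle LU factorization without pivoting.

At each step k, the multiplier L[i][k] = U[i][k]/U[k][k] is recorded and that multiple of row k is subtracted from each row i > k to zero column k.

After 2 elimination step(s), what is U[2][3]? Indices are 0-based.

k=0: U[0][0]=5
  eliminate (1,0): mult=8, new row 1: (0, 8, 3, 9); set L[1][0]=8
  eliminate (2,0): mult=10, new row 2: (0, 8, 2, 2); set L[2][0]=10
  eliminate (3,0): mult=6, new row 3: (0, 9, 6, 3); set L[3][0]=6
k=1: U[1][1]=8
  eliminate (2,1): mult=1, new row 2: (0, 0, 10, 4); set L[2][1]=1
  eliminate (3,1): mult=8, new row 3: (0, 0, 4, 8); set L[3][1]=8

U[2][3] = 4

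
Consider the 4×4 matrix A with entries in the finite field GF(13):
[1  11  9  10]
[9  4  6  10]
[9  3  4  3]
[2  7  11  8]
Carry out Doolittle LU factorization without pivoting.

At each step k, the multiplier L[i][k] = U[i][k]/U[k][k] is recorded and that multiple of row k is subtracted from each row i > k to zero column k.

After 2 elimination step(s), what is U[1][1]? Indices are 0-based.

[col 0] pivot 1
  R1 -= 9*R0 → (0, 9, 3, 11)  (L[1][0] := 9)
  R2 -= 9*R0 → (0, 8, 1, 4)  (L[2][0] := 9)
  R3 -= 2*R0 → (0, 11, 6, 1)  (L[3][0] := 2)
[col 1] pivot 9
  R2 -= 11*R1 → (0, 0, 7, 0)  (L[2][1] := 11)
  R3 -= 7*R1 → (0, 0, 11, 2)  (L[3][1] := 7)

U[1][1] = 9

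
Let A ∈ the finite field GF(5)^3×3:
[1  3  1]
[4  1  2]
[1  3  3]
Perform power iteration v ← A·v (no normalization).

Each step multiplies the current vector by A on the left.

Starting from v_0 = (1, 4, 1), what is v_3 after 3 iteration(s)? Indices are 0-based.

v_3 = (1, 2, 0)

v_0 = (1, 4, 1).
v_1 = A·v_0 = (4, 0, 1).
v_2 = A·v_1 = (0, 3, 2).
v_3 = A·v_2 = (1, 2, 0).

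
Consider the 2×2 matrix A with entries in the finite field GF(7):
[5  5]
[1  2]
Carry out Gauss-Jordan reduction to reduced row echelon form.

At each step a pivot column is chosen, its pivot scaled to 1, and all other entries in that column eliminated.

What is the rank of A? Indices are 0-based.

rank = 2

step 1: normalize row 0 (÷5) = (1, 1)
  row 1: subtract 1×row0 = (0, 1)
step 2: normalize row 1 (÷1) = (0, 1)
  row 0: subtract 1×row1 = (1, 0)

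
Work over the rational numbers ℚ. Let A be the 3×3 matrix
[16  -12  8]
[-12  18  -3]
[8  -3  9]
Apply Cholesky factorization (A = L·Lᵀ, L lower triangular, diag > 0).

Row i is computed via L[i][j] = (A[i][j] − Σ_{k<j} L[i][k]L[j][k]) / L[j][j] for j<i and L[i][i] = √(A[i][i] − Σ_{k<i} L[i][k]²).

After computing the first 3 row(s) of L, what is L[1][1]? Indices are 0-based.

Step 1: L[0][0] = √(16) = 4.
  L[1][0] = (-12) / L[0][0] = -3.
Step 2: L[1][1] = √(9) = 3.
  L[2][0] = (8) / L[0][0] = 2.
  L[2][1] = (3) / L[1][1] = 1.
Step 3: L[2][2] = √(4) = 2.

L[1][1] = 3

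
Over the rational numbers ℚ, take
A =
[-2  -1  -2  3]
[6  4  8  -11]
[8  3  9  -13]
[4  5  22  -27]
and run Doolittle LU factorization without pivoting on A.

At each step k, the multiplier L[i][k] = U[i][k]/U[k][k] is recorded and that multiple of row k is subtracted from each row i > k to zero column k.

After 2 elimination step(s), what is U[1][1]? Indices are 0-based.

k=0: U[0][0]=-2
  eliminate (1,0): mult=-3, new row 1: (0, 1, 2, -2); set L[1][0]=-3
  eliminate (2,0): mult=-4, new row 2: (0, -1, 1, -1); set L[2][0]=-4
  eliminate (3,0): mult=-2, new row 3: (0, 3, 18, -21); set L[3][0]=-2
k=1: U[1][1]=1
  eliminate (2,1): mult=-1, new row 2: (0, 0, 3, -3); set L[2][1]=-1
  eliminate (3,1): mult=3, new row 3: (0, 0, 12, -15); set L[3][1]=3

U[1][1] = 1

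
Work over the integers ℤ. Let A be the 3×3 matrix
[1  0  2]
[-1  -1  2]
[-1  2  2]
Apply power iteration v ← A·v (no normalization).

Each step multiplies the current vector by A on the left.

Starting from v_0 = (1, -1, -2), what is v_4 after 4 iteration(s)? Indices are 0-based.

v_0 = (1, -1, -2).
v_1 = A·v_0 = (-3, -4, -7).
v_2 = A·v_1 = (-17, -7, -19).
v_3 = A·v_2 = (-55, -14, -35).
v_4 = A·v_3 = (-125, -1, -43).

v_4 = (-125, -1, -43)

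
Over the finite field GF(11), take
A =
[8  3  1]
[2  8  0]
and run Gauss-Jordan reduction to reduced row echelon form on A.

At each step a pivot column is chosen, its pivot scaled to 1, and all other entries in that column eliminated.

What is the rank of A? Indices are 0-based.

step 1: normalize row 0 (÷8) = (1, 10, 7)
  row 1: subtract 2×row0 = (0, 10, 8)
step 2: normalize row 1 (÷10) = (0, 1, 3)
  row 0: subtract 10×row1 = (1, 0, 10)

rank = 2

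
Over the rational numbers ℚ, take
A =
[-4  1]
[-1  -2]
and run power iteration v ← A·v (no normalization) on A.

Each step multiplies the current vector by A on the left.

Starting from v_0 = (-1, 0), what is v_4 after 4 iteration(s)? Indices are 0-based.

v_4 = (-189, -108)

v_0 = (-1, 0).
v_1 = A·v_0 = (4, 1).
v_2 = A·v_1 = (-15, -6).
v_3 = A·v_2 = (54, 27).
v_4 = A·v_3 = (-189, -108).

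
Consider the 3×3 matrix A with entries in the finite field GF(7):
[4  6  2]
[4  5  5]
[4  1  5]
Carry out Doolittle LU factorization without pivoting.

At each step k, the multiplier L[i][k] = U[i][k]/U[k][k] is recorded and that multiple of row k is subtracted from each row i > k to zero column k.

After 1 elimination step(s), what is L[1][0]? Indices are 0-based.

k=0: U[0][0]=4
  eliminate (1,0): mult=1, new row 1: (0, 6, 3); set L[1][0]=1
  eliminate (2,0): mult=1, new row 2: (0, 2, 3); set L[2][0]=1

L[1][0] = 1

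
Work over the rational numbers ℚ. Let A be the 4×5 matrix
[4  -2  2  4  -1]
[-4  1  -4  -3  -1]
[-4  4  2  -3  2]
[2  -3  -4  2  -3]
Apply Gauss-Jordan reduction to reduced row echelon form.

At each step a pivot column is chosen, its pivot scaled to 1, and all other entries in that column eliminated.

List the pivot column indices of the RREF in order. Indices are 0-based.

pivot(0,0)=4: scale R0 → (1, -1/2, 1/2, 1, -1/4)
  clear (1,0): R1 −= (-4)R0 → (0, -1, -2, 1, -2)
  clear (2,0): R2 −= (-4)R0 → (0, 2, 4, 1, 1)
  clear (3,0): R3 −= (2)R0 → (0, -2, -5, 0, -5/2)
pivot(1,1)=-1: scale R1 → (0, 1, 2, -1, 2)
  clear (0,1): R0 −= (-1/2)R1 → (1, 0, 3/2, 1/2, 3/4)
  clear (2,1): R2 −= (2)R1 → (0, 0, 0, 3, -3)
  clear (3,1): R3 −= (-2)R1 → (0, 0, -1, -2, 3/2)
pivot(2,2): swap R2↔R3
pivot(2,2)=-1: scale R2 → (0, 0, 1, 2, -3/2)
  clear (0,2): R0 −= (3/2)R2 → (1, 0, 0, -5/2, 3)
  clear (1,2): R1 −= (2)R2 → (0, 1, 0, -5, 5)
pivot(3,3)=3: scale R3 → (0, 0, 0, 1, -1)
  clear (0,3): R0 −= (-5/2)R3 → (1, 0, 0, 0, 1/2)
  clear (1,3): R1 −= (-5)R3 → (0, 1, 0, 0, 0)
  clear (2,3): R2 −= (2)R3 → (0, 0, 1, 0, 1/2)

pivot columns: 0, 1, 2, 3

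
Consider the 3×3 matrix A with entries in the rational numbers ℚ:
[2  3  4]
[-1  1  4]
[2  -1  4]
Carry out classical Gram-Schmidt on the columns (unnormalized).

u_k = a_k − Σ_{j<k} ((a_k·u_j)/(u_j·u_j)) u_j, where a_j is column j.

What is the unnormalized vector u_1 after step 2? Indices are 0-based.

Step 1: u_0 = a_0 = (2, -1, 2).
Step 2: u_1 = a_1 − (1/3)·u_0 = (7/3, 4/3, -5/3).

u_1 = (7/3, 4/3, -5/3)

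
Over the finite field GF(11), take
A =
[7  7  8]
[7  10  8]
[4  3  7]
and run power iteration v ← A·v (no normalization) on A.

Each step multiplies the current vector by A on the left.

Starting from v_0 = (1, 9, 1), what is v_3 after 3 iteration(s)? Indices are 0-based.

v_0 = (1, 9, 1).
v_1 = A·v_0 = (1, 6, 5).
v_2 = A·v_1 = (1, 8, 2).
v_3 = A·v_2 = (2, 4, 9).

v_3 = (2, 4, 9)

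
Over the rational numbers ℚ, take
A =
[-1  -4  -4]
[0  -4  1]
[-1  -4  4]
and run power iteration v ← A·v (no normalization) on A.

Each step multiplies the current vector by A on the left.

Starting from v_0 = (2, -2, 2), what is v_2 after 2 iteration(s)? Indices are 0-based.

v_2 = (-94, -26, 18)

v_0 = (2, -2, 2).
v_1 = A·v_0 = (-2, 10, 14).
v_2 = A·v_1 = (-94, -26, 18).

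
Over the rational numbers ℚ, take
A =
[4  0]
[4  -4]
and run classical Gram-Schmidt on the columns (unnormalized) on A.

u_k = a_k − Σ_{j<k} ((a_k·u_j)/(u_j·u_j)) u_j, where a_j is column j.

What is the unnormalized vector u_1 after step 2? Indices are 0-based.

Step 1: u_0 = a_0 = (4, 4).
Step 2: u_1 = a_1 − (-1/2)·u_0 = (2, -2).

u_1 = (2, -2)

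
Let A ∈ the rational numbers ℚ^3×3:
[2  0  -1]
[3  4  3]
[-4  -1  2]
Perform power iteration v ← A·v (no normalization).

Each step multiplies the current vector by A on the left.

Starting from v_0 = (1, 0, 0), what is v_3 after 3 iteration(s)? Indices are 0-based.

v_3 = (35, -9, -76)

v_0 = (1, 0, 0).
v_1 = A·v_0 = (2, 3, -4).
v_2 = A·v_1 = (8, 6, -19).
v_3 = A·v_2 = (35, -9, -76).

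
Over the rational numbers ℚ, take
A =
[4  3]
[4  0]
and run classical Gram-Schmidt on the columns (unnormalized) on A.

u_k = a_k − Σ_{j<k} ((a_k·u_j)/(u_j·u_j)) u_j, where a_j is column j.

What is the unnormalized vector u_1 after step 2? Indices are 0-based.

u_1 = (3/2, -3/2)

Step 1: u_0 = a_0 = (4, 4).
Step 2: u_1 = a_1 − (3/8)·u_0 = (3/2, -3/2).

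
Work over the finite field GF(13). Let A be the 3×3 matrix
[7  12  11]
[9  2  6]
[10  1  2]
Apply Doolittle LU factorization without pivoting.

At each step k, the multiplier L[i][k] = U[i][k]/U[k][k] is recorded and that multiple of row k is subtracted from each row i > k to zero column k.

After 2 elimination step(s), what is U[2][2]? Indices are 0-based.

U[2][2] = 7

[col 0] pivot 7
  R1 -= 5*R0 → (0, 7, 3)  (L[1][0] := 5)
  R2 -= 7*R0 → (0, 8, 3)  (L[2][0] := 7)
[col 1] pivot 7
  R2 -= 3*R1 → (0, 0, 7)  (L[2][1] := 3)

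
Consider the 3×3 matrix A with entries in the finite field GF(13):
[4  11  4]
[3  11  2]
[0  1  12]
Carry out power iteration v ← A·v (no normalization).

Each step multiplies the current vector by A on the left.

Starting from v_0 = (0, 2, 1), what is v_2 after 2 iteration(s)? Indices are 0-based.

v_0 = (0, 2, 1).
v_1 = A·v_0 = (0, 11, 1).
v_2 = A·v_1 = (8, 6, 10).

v_2 = (8, 6, 10)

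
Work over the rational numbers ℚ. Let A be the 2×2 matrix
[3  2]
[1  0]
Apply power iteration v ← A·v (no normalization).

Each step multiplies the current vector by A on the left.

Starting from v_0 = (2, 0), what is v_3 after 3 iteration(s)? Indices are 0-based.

v_0 = (2, 0).
v_1 = A·v_0 = (6, 2).
v_2 = A·v_1 = (22, 6).
v_3 = A·v_2 = (78, 22).

v_3 = (78, 22)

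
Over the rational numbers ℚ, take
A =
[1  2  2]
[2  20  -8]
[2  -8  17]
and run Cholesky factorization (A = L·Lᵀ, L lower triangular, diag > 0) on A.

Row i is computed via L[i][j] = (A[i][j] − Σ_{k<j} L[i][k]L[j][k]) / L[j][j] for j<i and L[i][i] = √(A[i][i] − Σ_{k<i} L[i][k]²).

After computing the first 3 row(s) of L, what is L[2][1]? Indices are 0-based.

L[2][1] = -3

Step 1: L[0][0] = √(1) = 1.
  L[1][0] = (2) / L[0][0] = 2.
Step 2: L[1][1] = √(16) = 4.
  L[2][0] = (2) / L[0][0] = 2.
  L[2][1] = (-12) / L[1][1] = -3.
Step 3: L[2][2] = √(4) = 2.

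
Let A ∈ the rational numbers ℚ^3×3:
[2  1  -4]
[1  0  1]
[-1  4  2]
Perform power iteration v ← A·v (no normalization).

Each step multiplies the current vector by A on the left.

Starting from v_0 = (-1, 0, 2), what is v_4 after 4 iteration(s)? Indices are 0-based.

v_0 = (-1, 0, 2).
v_1 = A·v_0 = (-10, 1, 5).
v_2 = A·v_1 = (-39, -5, 24).
v_3 = A·v_2 = (-179, -15, 67).
v_4 = A·v_3 = (-641, -112, 253).

v_4 = (-641, -112, 253)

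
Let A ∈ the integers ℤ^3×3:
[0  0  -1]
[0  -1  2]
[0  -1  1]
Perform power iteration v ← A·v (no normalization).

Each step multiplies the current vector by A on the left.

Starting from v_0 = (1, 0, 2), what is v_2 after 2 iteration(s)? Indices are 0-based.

v_0 = (1, 0, 2).
v_1 = A·v_0 = (-2, 4, 2).
v_2 = A·v_1 = (-2, 0, -2).

v_2 = (-2, 0, -2)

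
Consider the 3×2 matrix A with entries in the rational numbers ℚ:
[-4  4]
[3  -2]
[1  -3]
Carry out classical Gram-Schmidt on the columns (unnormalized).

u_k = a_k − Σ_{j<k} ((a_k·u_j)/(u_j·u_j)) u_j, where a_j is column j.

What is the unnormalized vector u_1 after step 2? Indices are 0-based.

Step 1: u_0 = a_0 = (-4, 3, 1).
Step 2: u_1 = a_1 − (-25/26)·u_0 = (2/13, 23/26, -53/26).

u_1 = (2/13, 23/26, -53/26)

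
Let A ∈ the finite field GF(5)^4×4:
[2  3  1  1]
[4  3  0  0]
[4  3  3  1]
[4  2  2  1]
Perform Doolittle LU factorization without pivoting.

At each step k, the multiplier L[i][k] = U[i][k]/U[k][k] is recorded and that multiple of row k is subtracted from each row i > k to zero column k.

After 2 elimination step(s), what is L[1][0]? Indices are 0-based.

L[1][0] = 2

[col 0] pivot 2
  R1 -= 2*R0 → (0, 2, 3, 3)  (L[1][0] := 2)
  R2 -= 2*R0 → (0, 2, 1, 4)  (L[2][0] := 2)
  R3 -= 2*R0 → (0, 1, 0, 4)  (L[3][0] := 2)
[col 1] pivot 2
  R2 -= 1*R1 → (0, 0, 3, 1)  (L[2][1] := 1)
  R3 -= 3*R1 → (0, 0, 1, 0)  (L[3][1] := 3)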